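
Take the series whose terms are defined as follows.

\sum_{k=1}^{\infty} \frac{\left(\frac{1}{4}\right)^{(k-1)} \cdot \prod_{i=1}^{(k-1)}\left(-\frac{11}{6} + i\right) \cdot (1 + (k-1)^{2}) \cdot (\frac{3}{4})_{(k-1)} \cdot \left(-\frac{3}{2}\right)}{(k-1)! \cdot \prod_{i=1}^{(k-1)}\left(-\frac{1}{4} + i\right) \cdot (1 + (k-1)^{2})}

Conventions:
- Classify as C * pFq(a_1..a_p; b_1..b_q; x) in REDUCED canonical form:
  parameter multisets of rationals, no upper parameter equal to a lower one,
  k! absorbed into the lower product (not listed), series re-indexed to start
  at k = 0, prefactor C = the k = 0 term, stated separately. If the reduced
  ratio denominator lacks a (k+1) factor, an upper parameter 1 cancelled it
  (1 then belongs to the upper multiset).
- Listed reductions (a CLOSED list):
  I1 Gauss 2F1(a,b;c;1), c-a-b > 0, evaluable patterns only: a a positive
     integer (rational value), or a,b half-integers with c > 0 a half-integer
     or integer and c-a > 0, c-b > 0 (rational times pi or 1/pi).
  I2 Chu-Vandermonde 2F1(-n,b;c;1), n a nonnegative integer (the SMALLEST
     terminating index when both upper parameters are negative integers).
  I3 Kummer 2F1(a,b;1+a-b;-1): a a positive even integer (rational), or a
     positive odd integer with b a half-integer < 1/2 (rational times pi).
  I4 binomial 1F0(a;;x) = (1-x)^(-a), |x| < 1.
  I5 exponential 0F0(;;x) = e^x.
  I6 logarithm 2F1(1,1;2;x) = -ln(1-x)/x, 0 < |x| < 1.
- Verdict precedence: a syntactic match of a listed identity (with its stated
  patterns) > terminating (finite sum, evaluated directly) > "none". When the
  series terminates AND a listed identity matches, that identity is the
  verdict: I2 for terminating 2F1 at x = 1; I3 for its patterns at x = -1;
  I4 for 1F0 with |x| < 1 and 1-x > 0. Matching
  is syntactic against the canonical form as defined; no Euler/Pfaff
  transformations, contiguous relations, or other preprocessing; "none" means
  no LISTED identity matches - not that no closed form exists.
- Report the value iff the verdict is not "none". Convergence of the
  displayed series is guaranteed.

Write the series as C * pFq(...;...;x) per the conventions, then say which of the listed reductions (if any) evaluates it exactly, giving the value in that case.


Key observation: x = \frac{1}{4} and the running product (prefactor -3/2) telescopes to a rising factorial.
Ratio: r(k) = \frac{1}{4} * (k-\frac{5}{6}) / [(k+1)] - rational; roots negated = parameters, x = \frac{1}{4}, C = -\frac{3}{2}.

Prefactor -\frac{3}{2}, argument \frac{1}{4}: 1F0 with upper {-\frac{5}{6}} over lower {-}. Verdict at x = \frac{1}{4}: the binomial series (I4) matches (the 1F0 binomial series: exponent 5/6, x = \frac{1}{4}). Its exact value is \left(-\frac{3}{2}\right) \cdot \left(\frac{3}{4}\right)^{\frac{5}{6}}.


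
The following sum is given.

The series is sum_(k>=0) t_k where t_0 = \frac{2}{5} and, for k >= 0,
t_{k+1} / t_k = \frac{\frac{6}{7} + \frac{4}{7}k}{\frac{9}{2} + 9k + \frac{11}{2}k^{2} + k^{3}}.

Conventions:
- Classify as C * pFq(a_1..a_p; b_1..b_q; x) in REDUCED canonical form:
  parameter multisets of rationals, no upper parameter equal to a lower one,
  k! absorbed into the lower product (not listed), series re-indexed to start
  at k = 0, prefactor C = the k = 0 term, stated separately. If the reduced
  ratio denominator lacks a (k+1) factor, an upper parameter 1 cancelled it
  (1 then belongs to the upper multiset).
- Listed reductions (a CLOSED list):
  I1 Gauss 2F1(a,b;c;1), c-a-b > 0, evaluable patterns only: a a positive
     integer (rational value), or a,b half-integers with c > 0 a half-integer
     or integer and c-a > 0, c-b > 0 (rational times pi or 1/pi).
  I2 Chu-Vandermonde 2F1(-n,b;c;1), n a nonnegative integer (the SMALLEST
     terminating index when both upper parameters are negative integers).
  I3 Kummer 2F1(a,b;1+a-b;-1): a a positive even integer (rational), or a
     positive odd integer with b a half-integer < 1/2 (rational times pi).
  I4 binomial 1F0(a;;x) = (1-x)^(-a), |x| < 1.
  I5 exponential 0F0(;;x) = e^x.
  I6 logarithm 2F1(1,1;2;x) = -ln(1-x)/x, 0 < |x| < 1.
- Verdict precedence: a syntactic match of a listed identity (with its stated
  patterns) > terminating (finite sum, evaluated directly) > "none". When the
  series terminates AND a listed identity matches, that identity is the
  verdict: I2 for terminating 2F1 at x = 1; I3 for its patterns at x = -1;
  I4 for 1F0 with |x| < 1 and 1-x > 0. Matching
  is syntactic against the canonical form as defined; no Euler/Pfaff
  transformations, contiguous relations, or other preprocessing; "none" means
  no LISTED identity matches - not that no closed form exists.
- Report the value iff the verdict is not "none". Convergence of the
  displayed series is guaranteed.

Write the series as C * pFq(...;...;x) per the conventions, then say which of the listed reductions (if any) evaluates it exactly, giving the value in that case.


x = \frac{4}{7} here; the reduced form reads 0F1, upper {-}, lower {3}, C = \frac{2}{5}. Verdict: none. No listed pattern accepts 0F1(-; 3; \frac{4}{7}).

First insight: t_0 being \frac{2}{5}, cancel k + 3/2 from the displayed ratio first; then C = 2/5, x = 4/7.
Term ratio: r(k) = \frac{4}{7} * 1 / [(k+3) (k+1)] - poly over poly, x = \frac{4}{7} from leading terms; C = \frac{2}{5} at k = 0.


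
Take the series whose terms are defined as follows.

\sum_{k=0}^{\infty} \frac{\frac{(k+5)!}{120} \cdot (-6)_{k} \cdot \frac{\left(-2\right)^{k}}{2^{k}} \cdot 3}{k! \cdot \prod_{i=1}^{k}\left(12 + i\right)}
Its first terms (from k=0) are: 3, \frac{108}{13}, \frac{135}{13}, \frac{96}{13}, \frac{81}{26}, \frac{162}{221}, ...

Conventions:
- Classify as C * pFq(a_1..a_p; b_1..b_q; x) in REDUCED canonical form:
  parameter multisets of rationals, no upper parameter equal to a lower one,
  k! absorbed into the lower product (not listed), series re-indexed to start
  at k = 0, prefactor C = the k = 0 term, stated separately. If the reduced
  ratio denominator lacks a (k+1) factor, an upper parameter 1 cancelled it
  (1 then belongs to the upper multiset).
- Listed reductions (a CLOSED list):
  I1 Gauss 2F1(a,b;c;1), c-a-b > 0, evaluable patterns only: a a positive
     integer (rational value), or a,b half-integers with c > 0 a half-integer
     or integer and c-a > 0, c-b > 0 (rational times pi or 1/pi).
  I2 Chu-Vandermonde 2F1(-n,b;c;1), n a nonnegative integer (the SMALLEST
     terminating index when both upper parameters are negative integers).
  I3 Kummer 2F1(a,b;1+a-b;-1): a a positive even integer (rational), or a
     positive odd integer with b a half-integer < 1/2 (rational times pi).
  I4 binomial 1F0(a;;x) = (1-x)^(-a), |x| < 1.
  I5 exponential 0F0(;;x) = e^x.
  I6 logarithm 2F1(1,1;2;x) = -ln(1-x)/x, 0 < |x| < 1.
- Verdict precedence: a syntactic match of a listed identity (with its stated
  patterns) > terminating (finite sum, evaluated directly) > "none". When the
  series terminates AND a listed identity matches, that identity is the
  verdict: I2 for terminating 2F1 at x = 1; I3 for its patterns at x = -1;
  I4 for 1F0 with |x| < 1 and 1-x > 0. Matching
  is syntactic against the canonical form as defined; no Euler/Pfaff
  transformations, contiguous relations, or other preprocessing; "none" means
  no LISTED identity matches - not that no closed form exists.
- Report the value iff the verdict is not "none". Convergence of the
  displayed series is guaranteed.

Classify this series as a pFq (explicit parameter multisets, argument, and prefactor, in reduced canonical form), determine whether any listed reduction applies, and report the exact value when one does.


This is 3 * 2F1(-6, 6; 13; -1) in reduced canonical form. Verdict (x = -1): Kummer's theorem (I3) applies (x = -1; c = 13 equals 1+a-b for upper {-6, 6}: listed pattern). Hence: 33.

The tell: t_0 being 3, the lower running product (C = 3, x = -1) is a rising factorial.
Term ratio: r(k) = -1 * (k-6) (k+6) / [(k+13) (k+1)] - poly over poly, x = -1 from leading terms; C = 3 at k = 0.


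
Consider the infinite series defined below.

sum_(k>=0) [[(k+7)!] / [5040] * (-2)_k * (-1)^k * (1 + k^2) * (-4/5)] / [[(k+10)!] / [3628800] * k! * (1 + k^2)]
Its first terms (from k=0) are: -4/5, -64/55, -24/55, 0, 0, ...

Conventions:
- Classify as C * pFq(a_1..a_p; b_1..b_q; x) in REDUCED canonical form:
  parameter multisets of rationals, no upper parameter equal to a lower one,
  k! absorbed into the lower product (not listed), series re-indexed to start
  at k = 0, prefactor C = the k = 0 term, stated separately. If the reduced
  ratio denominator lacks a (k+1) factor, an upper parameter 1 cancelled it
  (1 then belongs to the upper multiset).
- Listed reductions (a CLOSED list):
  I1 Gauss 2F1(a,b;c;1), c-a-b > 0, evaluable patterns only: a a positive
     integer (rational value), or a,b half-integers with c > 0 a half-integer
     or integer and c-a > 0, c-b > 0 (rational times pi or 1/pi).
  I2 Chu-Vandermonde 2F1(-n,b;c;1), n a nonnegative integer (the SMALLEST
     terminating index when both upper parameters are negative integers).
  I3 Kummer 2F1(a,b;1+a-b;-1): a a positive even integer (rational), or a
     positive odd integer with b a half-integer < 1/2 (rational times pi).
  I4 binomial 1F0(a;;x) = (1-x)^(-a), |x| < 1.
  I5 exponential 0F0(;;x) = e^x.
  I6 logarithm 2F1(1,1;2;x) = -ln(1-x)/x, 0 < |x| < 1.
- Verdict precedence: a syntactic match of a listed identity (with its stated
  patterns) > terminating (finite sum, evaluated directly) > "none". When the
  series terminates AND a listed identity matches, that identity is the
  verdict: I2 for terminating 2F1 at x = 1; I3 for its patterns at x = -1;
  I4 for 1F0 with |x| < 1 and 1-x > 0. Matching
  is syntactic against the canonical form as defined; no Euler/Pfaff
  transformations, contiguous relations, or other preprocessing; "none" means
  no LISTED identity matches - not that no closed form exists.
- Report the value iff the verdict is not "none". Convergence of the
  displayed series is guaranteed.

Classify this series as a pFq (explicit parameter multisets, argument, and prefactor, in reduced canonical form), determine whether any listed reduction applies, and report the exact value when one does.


At argument -1: a 2F1 with upper {-2, 8}, lower {11}, scaled by C = -4/5. Verdict: Kummer's theorem (I3) fires (x = -1; c = 11 equals 1+a-b for upper {-2, 8}: listed pattern). Value: -12/5.

Key step: t_0 being -4/5, the denominator's factorial ratio (C = -4/5, x = -1) is a lower Pochhammer.
Consecutive-term ratio: r(k) = (-1) * (k-2) (k+8) / [(k+11) (k+1)] ; factor over Q: parameters, x = (-1), and C = -4/5.


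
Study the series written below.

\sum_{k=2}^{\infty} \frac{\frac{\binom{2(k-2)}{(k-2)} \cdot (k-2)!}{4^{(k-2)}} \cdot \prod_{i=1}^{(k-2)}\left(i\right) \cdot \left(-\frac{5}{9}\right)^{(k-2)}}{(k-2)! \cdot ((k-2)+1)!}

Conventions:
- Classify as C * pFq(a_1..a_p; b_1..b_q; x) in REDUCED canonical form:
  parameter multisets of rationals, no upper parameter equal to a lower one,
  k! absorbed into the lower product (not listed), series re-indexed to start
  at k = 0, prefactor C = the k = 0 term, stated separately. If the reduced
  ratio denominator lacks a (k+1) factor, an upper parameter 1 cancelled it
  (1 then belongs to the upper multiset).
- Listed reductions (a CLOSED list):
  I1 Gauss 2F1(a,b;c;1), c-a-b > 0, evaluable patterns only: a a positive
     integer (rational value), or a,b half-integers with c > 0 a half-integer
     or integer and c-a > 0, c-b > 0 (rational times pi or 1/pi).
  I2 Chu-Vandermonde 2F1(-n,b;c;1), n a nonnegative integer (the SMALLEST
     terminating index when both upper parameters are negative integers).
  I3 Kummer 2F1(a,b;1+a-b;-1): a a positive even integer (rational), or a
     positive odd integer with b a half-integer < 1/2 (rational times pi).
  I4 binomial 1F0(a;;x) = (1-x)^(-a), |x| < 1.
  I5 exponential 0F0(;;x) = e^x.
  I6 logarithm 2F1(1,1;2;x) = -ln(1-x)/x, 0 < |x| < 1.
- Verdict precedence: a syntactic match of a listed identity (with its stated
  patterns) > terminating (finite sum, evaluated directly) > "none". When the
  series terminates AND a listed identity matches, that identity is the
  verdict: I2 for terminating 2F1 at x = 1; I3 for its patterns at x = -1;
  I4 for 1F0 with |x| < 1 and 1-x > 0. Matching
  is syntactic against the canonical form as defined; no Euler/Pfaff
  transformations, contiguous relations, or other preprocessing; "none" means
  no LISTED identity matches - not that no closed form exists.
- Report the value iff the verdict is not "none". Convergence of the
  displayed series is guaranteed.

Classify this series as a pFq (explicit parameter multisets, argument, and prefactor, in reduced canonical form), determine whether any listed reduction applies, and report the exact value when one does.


With C = 1: the canonical form is 2F1(\frac{1}{2}, 1; 2; -\frac{5}{9}). Verdict: none. No listed pattern accepts 2F1(\frac{1}{2}, 1; 2; -\frac{5}{9}).

Structural cue: from the first term 1: C(2k,k) (C = 1, x = -5/9) equals 4^k (1/2)_k / k!.
Term ratio: r(k) = -\frac{5}{9} * (k+\frac{1}{2}) (k+1) / [(k+2) (k+1)] - poly over poly, x = -\frac{5}{9} from leading terms; C = 1 at k = 0.


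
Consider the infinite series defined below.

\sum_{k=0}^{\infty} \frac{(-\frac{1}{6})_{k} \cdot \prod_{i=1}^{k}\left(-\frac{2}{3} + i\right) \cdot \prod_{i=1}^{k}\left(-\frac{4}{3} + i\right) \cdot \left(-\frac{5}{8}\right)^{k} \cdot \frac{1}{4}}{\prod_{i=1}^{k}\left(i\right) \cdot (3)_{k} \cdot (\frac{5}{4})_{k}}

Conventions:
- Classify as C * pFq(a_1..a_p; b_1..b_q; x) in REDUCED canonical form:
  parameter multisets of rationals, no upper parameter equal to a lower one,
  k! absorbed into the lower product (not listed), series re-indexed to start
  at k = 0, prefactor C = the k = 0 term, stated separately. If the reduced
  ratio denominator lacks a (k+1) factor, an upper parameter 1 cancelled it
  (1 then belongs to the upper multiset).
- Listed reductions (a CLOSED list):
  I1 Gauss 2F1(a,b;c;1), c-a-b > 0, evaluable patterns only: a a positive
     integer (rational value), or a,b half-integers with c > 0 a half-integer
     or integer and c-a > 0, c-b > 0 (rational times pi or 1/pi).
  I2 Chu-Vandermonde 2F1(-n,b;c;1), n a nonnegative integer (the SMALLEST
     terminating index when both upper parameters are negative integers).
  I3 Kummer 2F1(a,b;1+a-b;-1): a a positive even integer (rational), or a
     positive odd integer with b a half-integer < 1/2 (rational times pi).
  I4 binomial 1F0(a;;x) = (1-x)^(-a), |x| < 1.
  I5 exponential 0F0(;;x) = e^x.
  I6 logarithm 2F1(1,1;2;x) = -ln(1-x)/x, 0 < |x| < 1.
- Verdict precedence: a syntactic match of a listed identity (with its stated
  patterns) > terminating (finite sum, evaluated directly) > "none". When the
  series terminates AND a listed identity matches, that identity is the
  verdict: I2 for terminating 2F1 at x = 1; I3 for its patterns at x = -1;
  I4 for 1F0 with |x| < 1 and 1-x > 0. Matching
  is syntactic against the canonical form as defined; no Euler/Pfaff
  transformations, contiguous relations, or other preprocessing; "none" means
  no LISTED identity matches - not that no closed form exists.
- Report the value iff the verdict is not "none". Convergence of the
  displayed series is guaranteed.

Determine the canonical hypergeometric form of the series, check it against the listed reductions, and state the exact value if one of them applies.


Prefactor \frac{1}{4}, argument -\frac{5}{8}: 3F2 with upper {-\frac{1}{3}, -\frac{1}{6}, \frac{1}{3}} over lower {\frac{5}{4}, 3}. Verdict: no listed reduction: x = -\frac{5}{8} and upper {-\frac{1}{3}, -\frac{1}{6}, \frac{1}{3}} fail every I1-I6 pattern.

Key step: with t_0 = \frac{1}{4}, the product of the first k integers (prefactor 1/4) is k!.
Step ratio: r(k) = -\frac{5}{8} * (k-\frac{1}{3}) (k-\frac{1}{6}) (k+\frac{1}{3}) / [(k+\frac{5}{4}) (k+3) (k+1)] ; factor over Q: parameters, x = -\frac{5}{8}, and C = \frac{1}{4}.


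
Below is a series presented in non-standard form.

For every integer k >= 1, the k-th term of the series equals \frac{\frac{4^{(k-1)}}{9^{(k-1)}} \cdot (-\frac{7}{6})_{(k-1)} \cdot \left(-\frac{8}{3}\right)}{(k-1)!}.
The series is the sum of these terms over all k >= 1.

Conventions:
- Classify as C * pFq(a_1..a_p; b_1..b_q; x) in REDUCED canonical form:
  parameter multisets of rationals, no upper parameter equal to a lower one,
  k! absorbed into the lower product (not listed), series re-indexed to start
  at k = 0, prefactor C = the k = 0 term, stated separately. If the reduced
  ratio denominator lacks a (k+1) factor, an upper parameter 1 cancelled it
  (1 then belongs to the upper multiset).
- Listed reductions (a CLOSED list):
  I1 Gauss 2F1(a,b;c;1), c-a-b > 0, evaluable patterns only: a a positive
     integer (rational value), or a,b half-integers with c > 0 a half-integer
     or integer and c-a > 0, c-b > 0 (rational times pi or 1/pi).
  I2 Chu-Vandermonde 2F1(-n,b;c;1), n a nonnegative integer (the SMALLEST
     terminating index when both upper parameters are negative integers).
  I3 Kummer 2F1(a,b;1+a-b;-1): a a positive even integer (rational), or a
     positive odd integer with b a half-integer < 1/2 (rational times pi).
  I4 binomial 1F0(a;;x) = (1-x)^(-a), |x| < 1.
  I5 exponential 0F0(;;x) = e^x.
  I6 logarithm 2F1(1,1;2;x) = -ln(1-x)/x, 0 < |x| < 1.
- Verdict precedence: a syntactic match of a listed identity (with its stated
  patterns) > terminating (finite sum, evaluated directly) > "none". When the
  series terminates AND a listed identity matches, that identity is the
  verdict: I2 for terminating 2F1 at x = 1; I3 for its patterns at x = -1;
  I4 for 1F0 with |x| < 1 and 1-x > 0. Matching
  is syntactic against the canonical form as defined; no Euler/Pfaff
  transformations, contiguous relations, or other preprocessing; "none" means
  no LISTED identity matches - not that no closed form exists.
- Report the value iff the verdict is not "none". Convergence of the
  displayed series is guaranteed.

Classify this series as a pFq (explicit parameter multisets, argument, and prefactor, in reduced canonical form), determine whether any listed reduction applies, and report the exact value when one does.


x = \frac{4}{9} here; the reduced form reads 1F0, upper {-\frac{7}{6}}, lower {-}, C = -\frac{8}{3}. Verdict at x = \frac{4}{9}: the I4 binomial reduction matches (the 1F0 binomial series: exponent 7/6, x = \frac{4}{9}). Hence: \left(-\frac{8}{3}\right) \cdot \left(\frac{5}{9}\right)^{\frac{7}{6}}.

Key observation: with t_0 = -\frac{8}{3}, the two geometric factors (C = -8/3) combine into one argument.
Adjacent-term ratio: r(k) = \frac{4}{9} * (k-\frac{7}{6}) / [(k+1)] ; factor over Q: parameters, x = \frac{4}{9}, and C = -\frac{8}{3}.


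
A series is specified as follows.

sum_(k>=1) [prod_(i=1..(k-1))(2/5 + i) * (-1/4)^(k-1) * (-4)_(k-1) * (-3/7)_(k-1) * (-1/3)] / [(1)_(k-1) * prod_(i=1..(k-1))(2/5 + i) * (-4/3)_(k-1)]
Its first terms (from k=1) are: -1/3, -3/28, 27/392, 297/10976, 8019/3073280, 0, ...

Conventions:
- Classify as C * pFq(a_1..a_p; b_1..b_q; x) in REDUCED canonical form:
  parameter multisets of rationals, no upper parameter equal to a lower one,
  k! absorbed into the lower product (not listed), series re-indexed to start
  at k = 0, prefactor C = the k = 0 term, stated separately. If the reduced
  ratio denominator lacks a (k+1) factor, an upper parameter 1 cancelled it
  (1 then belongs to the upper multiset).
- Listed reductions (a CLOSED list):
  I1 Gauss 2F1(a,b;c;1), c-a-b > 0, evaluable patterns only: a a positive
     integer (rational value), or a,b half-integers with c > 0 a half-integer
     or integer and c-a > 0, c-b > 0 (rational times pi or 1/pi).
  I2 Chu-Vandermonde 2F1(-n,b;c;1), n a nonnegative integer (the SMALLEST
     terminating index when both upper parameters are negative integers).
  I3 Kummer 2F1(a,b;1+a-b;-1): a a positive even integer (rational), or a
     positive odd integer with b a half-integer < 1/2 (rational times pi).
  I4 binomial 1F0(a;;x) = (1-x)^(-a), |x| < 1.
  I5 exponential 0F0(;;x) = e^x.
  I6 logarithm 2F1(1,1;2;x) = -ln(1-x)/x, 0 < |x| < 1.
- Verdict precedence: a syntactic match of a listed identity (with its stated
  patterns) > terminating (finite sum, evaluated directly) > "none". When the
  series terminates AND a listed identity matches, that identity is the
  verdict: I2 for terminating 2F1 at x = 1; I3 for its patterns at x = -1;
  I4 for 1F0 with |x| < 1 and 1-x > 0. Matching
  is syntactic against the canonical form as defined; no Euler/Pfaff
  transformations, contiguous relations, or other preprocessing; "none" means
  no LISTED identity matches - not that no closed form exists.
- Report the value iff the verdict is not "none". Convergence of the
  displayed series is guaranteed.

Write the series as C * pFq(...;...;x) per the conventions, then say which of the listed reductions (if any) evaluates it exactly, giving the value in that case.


The tell: t_0 being -1/3, (1)_k (prefactor -1/3) is k! itself.
Adjacent-term ratio: r(k) = (-1/4) * (k-4) (k-3/7) / [(k-4/3) (k+1)] - poly over poly, x = (-1/4) from leading terms; C = -1/3 at k = 0.

Prefactor -1/3, argument -1/4: 2F1 with upper {-4, -3/7} over lower {-4/3}. Verdict: terminating at k = 4: the factor (-4)_k kills every later term; summing the 5 survivors is exact. Exact value: -3152543/9219840.


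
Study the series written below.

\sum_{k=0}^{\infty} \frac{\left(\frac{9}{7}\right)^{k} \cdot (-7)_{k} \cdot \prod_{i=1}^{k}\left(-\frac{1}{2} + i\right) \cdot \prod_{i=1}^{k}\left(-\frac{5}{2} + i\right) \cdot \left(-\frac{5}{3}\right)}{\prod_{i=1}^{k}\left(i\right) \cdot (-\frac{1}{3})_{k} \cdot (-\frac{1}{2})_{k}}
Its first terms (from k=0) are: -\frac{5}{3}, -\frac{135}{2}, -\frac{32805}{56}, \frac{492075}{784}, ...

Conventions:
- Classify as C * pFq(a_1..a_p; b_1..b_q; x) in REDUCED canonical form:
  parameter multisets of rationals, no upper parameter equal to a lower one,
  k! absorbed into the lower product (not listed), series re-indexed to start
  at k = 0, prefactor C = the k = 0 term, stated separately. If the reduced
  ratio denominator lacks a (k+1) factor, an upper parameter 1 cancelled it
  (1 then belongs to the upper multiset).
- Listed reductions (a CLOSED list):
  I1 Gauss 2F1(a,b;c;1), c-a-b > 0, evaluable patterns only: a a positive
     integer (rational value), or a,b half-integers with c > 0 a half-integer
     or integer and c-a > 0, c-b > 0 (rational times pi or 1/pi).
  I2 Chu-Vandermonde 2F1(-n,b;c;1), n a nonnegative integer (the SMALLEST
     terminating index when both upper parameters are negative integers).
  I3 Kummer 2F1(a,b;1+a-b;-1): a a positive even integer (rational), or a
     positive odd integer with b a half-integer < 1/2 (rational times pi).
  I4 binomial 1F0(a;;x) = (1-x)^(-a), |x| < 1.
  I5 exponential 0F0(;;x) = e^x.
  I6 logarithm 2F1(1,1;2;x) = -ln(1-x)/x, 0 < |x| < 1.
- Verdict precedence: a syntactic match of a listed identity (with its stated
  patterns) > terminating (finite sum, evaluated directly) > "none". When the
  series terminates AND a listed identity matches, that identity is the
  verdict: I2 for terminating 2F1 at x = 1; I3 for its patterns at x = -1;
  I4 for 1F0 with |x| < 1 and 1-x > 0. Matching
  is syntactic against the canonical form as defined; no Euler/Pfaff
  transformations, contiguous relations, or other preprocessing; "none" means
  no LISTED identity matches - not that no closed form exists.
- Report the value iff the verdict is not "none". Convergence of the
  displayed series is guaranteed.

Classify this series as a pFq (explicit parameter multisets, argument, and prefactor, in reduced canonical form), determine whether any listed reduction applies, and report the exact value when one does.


Key step: with t_0 = -\frac{5}{3}, the running product (prefactor -5/3) telescopes to a rising factorial.
Adjacent-term ratio: r(k) = \frac{9}{7} * (k-7) (k-\frac{3}{2}) (k+\frac{1}{2}) / [(k-\frac{1}{2}) (k-\frac{1}{3}) (k+1)] - rational in k. x = \frac{9}{7}; t_0 = -\frac{5}{3}; negate the roots.

x = \frac{9}{7} here; the reduced form reads 3F2, upper {-7, -\frac{3}{2}, \frac{1}{2}}, lower {-\frac{1}{2}, -\frac{1}{3}}, C = -\frac{5}{3}. Verdict: terminating. (-7)_k vanishes past k = 7, leaving a 8-term sum, computed directly. Exact value: -\frac{705464242708835}{1892383223808}.


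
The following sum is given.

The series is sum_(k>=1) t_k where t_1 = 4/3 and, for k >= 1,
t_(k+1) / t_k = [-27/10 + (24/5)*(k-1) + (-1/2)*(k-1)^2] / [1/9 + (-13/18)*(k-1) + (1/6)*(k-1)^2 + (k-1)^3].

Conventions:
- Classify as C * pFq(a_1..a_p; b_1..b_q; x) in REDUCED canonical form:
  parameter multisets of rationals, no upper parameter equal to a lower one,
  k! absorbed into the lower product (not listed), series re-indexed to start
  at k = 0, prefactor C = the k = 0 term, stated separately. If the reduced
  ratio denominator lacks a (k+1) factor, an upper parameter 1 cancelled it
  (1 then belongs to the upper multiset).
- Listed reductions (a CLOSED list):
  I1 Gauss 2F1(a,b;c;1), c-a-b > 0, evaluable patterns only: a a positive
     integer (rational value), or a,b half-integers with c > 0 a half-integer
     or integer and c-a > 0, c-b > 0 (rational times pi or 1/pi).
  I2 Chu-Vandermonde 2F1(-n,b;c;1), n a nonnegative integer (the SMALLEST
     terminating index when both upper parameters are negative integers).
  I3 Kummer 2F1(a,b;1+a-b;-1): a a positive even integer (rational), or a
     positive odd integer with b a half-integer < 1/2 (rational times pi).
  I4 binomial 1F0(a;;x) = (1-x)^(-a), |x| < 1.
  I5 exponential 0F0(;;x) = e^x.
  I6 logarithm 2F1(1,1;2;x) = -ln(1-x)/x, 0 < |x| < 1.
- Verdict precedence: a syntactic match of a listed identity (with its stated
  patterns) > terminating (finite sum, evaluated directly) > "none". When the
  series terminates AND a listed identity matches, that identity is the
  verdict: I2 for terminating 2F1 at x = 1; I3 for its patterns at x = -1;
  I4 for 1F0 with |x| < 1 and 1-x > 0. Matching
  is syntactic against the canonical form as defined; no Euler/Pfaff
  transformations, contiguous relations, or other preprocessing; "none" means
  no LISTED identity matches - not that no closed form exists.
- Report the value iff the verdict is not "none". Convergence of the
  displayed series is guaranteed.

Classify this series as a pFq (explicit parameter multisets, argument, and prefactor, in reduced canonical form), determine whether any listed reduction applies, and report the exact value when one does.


Key step: x = (-1/2) and factor the ratio over Q (C = 4/3): negated roots = parameters.
Ratio: r(k) = (-1/2) * (k-9) (k-3/5) / [(k-2/3) (k-1/6) (k+1)] - rational in k. x = (-1/2); t_0 = 4/3; negate the roots.

At argument -1/2: a 2F2 with upper {-9, -3/5}, lower {-2/3, -1/6}, scaled by C = 4/3. Verdict: terminating - upper parameter -9 makes this a finite sum (last index 9), evaluated exactly. Exact value: -139111416170526025277/674883659912109375.


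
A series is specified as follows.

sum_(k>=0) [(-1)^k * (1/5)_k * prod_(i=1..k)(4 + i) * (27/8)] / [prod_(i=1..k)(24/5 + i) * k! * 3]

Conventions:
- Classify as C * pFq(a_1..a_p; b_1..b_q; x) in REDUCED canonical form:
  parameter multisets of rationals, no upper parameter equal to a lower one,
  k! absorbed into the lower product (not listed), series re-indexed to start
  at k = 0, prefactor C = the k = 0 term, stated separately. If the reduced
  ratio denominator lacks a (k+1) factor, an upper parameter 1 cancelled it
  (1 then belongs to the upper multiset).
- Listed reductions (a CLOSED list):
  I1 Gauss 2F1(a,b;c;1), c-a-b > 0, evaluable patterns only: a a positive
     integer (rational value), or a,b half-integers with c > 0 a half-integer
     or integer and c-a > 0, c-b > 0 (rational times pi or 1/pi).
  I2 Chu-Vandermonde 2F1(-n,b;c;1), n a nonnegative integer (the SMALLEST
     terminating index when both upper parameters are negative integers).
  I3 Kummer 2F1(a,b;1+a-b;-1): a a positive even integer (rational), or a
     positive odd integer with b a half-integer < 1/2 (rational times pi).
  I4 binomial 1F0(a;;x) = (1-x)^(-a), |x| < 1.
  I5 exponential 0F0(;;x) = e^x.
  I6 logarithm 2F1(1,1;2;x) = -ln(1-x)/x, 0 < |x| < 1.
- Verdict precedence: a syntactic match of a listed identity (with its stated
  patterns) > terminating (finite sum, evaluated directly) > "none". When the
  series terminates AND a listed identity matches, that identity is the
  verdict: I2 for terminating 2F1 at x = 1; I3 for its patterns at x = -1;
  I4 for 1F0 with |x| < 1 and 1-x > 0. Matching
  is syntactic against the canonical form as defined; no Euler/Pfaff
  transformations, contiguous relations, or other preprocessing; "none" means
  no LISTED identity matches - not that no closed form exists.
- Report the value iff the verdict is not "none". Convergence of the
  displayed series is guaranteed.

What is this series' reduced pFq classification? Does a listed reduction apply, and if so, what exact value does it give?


Reduced: x = -1, 2F1, upper = {1/5, 5}, lower = {29/5}, C = 9/8. Verdict: no listed reduction: x = -1 and upper {1/5, 5} fail every I1-I6 pattern.

Structural cue: t_0 being 9/8, the running product (C = 9/8, x = -1) telescopes to a rising factorial.
Step ratio: r(k) = (-1) * (k+1/5) (k+5) / [(k+29/5) (k+1)] - rational; roots negated = parameters, x = (-1), C = 9/8.


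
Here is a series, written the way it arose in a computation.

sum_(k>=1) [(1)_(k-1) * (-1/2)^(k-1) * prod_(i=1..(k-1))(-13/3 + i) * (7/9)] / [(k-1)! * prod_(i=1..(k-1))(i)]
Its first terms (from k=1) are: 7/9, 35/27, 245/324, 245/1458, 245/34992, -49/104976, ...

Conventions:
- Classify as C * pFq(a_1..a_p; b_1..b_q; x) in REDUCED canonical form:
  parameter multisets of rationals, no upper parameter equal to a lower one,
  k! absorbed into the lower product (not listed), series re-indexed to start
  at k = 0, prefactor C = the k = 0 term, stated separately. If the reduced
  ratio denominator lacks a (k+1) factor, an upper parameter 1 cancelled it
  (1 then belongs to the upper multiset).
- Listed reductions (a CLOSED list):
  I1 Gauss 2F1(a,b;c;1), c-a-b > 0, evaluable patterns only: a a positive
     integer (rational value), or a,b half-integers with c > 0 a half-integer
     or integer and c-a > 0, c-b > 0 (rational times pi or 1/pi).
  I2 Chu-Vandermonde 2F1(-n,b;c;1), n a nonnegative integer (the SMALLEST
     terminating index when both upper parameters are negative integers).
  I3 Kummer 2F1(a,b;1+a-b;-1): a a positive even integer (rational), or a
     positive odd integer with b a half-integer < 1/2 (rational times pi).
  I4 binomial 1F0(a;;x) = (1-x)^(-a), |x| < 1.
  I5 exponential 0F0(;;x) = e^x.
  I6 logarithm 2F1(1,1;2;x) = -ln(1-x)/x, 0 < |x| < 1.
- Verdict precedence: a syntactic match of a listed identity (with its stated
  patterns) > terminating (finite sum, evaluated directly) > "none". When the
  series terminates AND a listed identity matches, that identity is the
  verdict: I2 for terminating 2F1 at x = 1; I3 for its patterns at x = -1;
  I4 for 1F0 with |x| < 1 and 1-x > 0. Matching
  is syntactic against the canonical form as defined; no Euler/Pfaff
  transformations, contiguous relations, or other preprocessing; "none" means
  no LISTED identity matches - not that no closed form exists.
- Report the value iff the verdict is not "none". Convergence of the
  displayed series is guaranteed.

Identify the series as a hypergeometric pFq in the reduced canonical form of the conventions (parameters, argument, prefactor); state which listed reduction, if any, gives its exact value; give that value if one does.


First insight: t_0 = 7/9 here, and the running product (C = 7/9, x = -1/2) telescopes to a rising factorial.
Step ratio: r(k) = (-1/2) * (k-10/3) / [(k+1)] - poly over poly, x = (-1/2) from leading terms; C = 7/9 at k = 0.

At argument -1/2: a 1F0 with upper {-10/3}, lower {-}, scaled by C = 7/9. Verdict: this is the binomial series (I4) (the 1F0 binomial series: exponent 10/3, x = -1/2). Sum: (7/9) * (3/2)^(10/3).


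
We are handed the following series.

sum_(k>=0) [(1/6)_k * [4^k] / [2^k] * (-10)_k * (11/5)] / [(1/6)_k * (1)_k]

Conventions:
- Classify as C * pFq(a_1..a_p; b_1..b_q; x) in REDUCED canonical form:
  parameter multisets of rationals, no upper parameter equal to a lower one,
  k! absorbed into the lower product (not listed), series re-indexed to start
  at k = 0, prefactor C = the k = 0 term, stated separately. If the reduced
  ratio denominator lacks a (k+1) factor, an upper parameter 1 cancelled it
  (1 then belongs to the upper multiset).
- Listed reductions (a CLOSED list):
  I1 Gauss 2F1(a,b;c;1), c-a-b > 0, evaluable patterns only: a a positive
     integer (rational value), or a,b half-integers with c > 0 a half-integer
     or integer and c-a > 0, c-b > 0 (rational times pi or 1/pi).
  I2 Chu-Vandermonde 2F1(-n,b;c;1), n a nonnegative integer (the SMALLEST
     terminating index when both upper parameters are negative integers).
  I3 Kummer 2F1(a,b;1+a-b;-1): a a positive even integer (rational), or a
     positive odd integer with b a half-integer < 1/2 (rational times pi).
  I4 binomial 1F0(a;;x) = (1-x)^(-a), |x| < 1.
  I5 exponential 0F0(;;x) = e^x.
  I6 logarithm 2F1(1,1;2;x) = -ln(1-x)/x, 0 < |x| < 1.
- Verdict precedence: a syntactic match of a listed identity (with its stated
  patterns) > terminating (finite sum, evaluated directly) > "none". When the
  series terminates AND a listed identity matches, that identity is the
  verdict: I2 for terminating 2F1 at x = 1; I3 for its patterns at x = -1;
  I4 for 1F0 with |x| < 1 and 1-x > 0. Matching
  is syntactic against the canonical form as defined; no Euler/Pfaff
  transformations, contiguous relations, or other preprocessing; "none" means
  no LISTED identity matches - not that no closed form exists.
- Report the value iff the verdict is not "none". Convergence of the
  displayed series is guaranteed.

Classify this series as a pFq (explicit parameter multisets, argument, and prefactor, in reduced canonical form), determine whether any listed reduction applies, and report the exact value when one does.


Reduced: x = 2, 1F0, upper = {-10}, lower = {-}, C = 11/5. Verdict: terminating - the sum ends at index 10 because -10 is a negative integer; exact evaluation follows. Its exact value is 11/5.

Structural cue: x = 2 and (1)_k (prefactor 11/5) is k! itself.
Step ratio: r(k) = 2 * (k-10) / [(k+1)] ; factor over Q: parameters, x = 2, and C = 11/5.


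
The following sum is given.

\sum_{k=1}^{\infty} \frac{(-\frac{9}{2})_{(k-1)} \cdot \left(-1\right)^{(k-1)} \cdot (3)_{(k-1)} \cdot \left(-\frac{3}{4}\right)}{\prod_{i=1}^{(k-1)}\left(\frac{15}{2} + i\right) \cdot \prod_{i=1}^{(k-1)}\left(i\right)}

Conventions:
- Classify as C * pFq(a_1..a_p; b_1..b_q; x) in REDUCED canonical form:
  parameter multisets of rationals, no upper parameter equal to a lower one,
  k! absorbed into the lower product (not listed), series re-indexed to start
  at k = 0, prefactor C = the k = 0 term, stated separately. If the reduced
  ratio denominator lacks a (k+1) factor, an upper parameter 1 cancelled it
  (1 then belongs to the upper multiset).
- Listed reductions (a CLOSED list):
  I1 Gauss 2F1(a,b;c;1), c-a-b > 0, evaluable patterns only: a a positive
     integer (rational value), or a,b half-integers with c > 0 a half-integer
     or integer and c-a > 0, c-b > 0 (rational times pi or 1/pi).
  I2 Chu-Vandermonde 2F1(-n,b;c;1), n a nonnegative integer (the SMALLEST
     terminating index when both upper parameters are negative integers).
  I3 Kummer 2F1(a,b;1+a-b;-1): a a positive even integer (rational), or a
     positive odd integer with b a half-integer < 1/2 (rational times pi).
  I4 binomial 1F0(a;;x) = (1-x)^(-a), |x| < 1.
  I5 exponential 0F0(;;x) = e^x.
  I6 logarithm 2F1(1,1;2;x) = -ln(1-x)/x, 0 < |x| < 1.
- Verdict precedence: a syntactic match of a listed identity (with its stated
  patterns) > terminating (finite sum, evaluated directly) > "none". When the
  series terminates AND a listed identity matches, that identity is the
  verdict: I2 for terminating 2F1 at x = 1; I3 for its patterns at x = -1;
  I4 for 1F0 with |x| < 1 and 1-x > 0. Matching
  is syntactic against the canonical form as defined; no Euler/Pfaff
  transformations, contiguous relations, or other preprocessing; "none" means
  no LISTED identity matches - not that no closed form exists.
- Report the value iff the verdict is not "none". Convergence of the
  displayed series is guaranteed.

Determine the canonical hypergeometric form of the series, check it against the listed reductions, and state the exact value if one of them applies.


The series (x = -1) is 2F1: upper {-\frac{9}{2}, 3}, lower {\frac{17}{2}}, prefactor -\frac{3}{4}. Verdict at x = -1: Kummer's theorem (I3) matches (x = -1; c = \frac{17}{2} equals 1+a-b for upper {-\frac{9}{2}, 3}: listed pattern). Hence: \left(-\frac{135135}{131072}\right) \cdot \pi.

Structural cue: from the first term -\frac{3}{4}: the lower running product (C = -3/4) is a rising factorial.
Step ratio: r(k) = -1 * (k-\frac{9}{2}) (k+3) / [(k+\frac{17}{2}) (k+1)] - rational in k, leading ratio -1; with t_0 = -\frac{3}{4}, classification follows.


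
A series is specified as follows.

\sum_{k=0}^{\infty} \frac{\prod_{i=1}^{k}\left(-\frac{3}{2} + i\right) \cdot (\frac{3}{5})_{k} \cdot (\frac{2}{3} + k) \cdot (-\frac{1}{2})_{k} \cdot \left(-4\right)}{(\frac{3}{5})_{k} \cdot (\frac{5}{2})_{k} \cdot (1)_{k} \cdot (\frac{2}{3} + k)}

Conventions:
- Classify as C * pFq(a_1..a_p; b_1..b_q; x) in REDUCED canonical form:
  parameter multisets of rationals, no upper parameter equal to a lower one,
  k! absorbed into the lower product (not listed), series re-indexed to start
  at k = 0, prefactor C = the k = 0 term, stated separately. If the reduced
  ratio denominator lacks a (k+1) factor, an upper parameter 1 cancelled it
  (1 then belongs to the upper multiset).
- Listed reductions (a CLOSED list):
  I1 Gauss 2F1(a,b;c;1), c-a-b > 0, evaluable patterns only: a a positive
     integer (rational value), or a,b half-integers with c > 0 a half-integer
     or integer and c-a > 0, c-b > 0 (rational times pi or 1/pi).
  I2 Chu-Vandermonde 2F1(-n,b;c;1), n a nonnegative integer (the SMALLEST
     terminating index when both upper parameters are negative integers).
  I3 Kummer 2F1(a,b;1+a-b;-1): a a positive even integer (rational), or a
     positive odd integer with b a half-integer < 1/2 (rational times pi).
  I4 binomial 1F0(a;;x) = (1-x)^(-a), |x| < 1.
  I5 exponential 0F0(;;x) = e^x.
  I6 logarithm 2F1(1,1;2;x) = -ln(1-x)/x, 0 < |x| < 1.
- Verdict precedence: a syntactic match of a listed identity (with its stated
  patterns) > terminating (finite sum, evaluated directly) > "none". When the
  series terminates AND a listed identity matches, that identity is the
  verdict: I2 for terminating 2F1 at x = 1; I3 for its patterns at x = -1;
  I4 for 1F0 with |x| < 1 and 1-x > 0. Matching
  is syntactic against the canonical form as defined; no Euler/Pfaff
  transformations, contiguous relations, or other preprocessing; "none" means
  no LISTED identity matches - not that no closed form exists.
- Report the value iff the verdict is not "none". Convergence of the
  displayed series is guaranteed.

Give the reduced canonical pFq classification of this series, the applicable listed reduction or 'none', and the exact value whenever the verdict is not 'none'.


At argument 1: a 2F1 with upper {-\frac{1}{2}, -\frac{1}{2}}, lower {\frac{5}{2}}, scaled by C = -4. Verdict: Gauss's theorem I1 (half-integer case) matches (x = 1; upper {-\frac{1}{2}, -\frac{1}{2}} half-integers, c = \frac{5}{2} in the evaluable pattern). Exact value: \left(-\frac{45}{32}\right) \cdot \pi.

First insight: from the first term -4: the parameter 3/5 appears in both the upper and lower lists and cancels (alongside the other common factor).
Term ratio: r(k) = 1 * (k-\frac{1}{2}) (k-\frac{1}{2}) / [(k+\frac{5}{2}) (k+1)] - rational in k, leading ratio 1; with t_0 = -4, classification follows.


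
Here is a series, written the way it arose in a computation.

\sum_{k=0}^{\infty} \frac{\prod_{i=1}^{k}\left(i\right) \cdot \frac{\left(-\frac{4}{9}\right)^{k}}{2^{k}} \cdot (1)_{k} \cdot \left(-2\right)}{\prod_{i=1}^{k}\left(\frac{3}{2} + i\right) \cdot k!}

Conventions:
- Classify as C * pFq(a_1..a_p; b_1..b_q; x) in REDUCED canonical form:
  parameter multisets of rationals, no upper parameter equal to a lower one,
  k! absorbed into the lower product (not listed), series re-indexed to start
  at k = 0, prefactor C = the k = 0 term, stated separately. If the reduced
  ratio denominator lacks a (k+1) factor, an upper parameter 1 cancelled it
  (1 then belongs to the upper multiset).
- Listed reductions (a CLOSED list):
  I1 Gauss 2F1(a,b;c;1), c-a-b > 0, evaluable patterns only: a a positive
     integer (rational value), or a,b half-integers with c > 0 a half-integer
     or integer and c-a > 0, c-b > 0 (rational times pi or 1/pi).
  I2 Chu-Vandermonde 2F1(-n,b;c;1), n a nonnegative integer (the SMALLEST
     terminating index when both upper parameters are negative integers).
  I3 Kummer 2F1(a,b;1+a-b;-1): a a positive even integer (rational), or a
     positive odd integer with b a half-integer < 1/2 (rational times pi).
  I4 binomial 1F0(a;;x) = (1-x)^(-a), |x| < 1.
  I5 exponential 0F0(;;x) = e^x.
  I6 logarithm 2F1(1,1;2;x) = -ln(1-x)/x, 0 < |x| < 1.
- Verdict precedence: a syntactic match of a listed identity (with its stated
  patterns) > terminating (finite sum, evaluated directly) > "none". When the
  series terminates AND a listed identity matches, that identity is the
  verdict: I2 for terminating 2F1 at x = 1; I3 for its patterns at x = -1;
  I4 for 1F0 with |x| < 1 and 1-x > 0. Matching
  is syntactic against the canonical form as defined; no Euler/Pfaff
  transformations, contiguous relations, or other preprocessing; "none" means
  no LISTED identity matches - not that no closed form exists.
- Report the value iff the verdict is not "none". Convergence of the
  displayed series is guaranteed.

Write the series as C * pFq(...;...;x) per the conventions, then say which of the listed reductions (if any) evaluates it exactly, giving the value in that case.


At argument -\frac{2}{9}: a 2F1 with upper {1, 1}, lower {\frac{5}{2}}, scaled by C = -2. Verdict: none (x = -\frac{2}{9}): each listed identity misses the multisets {1, 1} ; {\frac{5}{2}}.

Key observation: t_0 = -2 here, and the lower running product (C = -2, x = -2/9) is a rising factorial.
Term ratio: r(k) = -\frac{2}{9} * (k+1) (k+1) / [(k+\frac{5}{2}) (k+1)] - poly over poly, x = -\frac{2}{9} from leading terms; C = -2 at k = 0.
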